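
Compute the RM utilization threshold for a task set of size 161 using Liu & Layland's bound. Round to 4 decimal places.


Compute 2^(1/161) = 1.0043145429
Subtract 1: 1.0043145429 - 1 = 0.0043145429
Multiply by n: 161 * 0.0043145429 = 0.6946414069
Round to 4 dp: 0.6946

0.6946


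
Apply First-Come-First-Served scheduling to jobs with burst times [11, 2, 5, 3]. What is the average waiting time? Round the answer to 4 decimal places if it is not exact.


FCFS order (as given): [11, 2, 5, 3]
Waiting times:
  Job 1: wait = 0
  Job 2: wait = 11
  Job 3: wait = 13
  Job 4: wait = 18
Sum of waiting times = 42
Average waiting time = 42/4 = 10.5

10.5


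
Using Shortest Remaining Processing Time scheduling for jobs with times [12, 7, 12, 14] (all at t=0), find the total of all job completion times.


Since all jobs arrive at t=0, SRPT equals SPT ordering.
SPT order: [7, 12, 12, 14]
Completion times:
  Job 1: p=7, C=7
  Job 2: p=12, C=19
  Job 3: p=12, C=31
  Job 4: p=14, C=45
Total completion time = 7 + 19 + 31 + 45 = 102

102


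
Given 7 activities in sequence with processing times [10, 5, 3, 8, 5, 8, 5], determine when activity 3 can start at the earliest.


Activity 3 starts after activities 1 through 2 complete.
Predecessor durations: [10, 5]
ES = 10 + 5 = 15

15


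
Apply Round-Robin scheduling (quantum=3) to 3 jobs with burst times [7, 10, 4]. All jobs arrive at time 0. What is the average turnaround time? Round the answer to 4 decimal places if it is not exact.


Time quantum = 3
Execution trace:
  J1 runs 3 units, time = 3
  J2 runs 3 units, time = 6
  J3 runs 3 units, time = 9
  J1 runs 3 units, time = 12
  J2 runs 3 units, time = 15
  J3 runs 1 units, time = 16
  J1 runs 1 units, time = 17
  J2 runs 3 units, time = 20
  J2 runs 1 units, time = 21
Finish times: [17, 21, 16]
Average turnaround = 54/3 = 18.0

18.0


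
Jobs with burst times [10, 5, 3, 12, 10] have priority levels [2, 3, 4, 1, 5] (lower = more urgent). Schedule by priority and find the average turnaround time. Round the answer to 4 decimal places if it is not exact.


Sort by priority (ascending = highest first):
Order: [(1, 12), (2, 10), (3, 5), (4, 3), (5, 10)]
Completion times:
  Priority 1, burst=12, C=12
  Priority 2, burst=10, C=22
  Priority 3, burst=5, C=27
  Priority 4, burst=3, C=30
  Priority 5, burst=10, C=40
Average turnaround = 131/5 = 26.2

26.2


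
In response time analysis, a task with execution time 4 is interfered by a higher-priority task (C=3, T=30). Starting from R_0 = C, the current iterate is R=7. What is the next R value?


R_next = C + ceil(R_prev / T_hp) * C_hp
ceil(7 / 30) = ceil(0.2333) = 1
Interference = 1 * 3 = 3
R_next = 4 + 3 = 7
R_next = R_prev, so the iteration has converged (response time = 7).

7


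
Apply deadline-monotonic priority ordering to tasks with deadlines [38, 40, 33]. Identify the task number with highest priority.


Sort tasks by relative deadline (ascending):
  Task 3: deadline = 33
  Task 1: deadline = 38
  Task 2: deadline = 40
Priority order (highest first): [3, 1, 2]
Highest priority task = 3

3


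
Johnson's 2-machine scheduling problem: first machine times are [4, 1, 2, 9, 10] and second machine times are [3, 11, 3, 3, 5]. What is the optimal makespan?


Apply Johnson's rule:
  Group 1 (a <= b): [(2, 1, 11), (3, 2, 3)]
  Group 2 (a > b): [(5, 10, 5), (1, 4, 3), (4, 9, 3)]
Optimal job order: [2, 3, 5, 1, 4]
Schedule:
  Job 2: M1 done at 1, M2 done at 12
  Job 3: M1 done at 3, M2 done at 15
  Job 5: M1 done at 13, M2 done at 20
  Job 1: M1 done at 17, M2 done at 23
  Job 4: M1 done at 26, M2 done at 29
Makespan = 29

29


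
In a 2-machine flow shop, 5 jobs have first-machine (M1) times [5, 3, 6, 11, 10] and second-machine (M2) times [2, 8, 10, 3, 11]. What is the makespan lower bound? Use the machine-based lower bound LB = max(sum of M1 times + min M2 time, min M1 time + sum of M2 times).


LB1 = sum(M1 times) + min(M2 times) = 35 + 2 = 37
LB2 = min(M1 times) + sum(M2 times) = 3 + 34 = 37
Lower bound = max(LB1, LB2) = max(37, 37) = 37

37


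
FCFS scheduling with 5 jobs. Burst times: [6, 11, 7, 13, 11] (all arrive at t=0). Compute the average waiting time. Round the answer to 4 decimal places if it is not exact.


FCFS order (as given): [6, 11, 7, 13, 11]
Waiting times:
  Job 1: wait = 0
  Job 2: wait = 6
  Job 3: wait = 17
  Job 4: wait = 24
  Job 5: wait = 37
Sum of waiting times = 84
Average waiting time = 84/5 = 16.8

16.8


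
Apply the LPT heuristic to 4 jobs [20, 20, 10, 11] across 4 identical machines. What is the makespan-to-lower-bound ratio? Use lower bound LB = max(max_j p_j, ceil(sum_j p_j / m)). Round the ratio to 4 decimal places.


LPT order: [20, 20, 11, 10]
Machine loads after assignment: [20, 20, 11, 10]
LPT makespan = 20
Lower bound = max(max_job, ceil(total/4)) = max(20, 16) = 20
Ratio = 20 / 20 = 1.0

1.0


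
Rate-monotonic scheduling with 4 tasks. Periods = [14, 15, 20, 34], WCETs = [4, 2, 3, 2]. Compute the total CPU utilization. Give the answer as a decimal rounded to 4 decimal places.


Compute individual utilizations (exact fractions):
  Task 1: C/T = 4/14 = 2/7 (approx. 0.2857)
  Task 2: C/T = 2/15 (approx. 0.1333)
  Task 3: C/T = 3/20 (approx. 0.15)
  Task 4: C/T = 2/34 = 1/17 (approx. 0.0588)
Total utilization U = 2/7 + 2/15 + 3/20 + 1/17 = 4483/7140
Rounded to 4 decimal places: U = 0.6279
RM (Liu & Layland) bound for 4 tasks = 0.756828; compare with U = 4483/7140 (approx. 0.627871)
U <= bound, so schedulable by RM sufficient condition.

0.6279


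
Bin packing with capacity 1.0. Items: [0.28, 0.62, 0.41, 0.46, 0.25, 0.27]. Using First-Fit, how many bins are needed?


Place items sequentially using First-Fit:
  Item 0.28 -> new Bin 1
  Item 0.62 -> Bin 1 (now 0.9)
  Item 0.41 -> new Bin 2
  Item 0.46 -> Bin 2 (now 0.87)
  Item 0.25 -> new Bin 3
  Item 0.27 -> Bin 3 (now 0.52)
Total bins used = 3

3


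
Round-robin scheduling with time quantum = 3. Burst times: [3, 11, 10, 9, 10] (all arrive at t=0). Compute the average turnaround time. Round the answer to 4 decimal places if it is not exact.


Time quantum = 3
Execution trace:
  J1 runs 3 units, time = 3
  J2 runs 3 units, time = 6
  J3 runs 3 units, time = 9
  J4 runs 3 units, time = 12
  J5 runs 3 units, time = 15
  J2 runs 3 units, time = 18
  J3 runs 3 units, time = 21
  J4 runs 3 units, time = 24
  J5 runs 3 units, time = 27
  J2 runs 3 units, time = 30
  J3 runs 3 units, time = 33
  J4 runs 3 units, time = 36
  J5 runs 3 units, time = 39
  J2 runs 2 units, time = 41
  J3 runs 1 units, time = 42
  J5 runs 1 units, time = 43
Finish times: [3, 41, 42, 36, 43]
Average turnaround = 165/5 = 33.0

33.0


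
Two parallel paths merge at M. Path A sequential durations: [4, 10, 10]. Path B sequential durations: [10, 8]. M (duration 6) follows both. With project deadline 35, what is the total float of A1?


Forward pass: ES(A1) = sum of predecessors on chain A = 0
EF = ES + duration = 0 + 4 = 4
Backward pass: LF(M) = deadline = 35; LS(M) = 35 - 6 = 29
LF(A1) = LS(M) - sum(successors on chain A) = 29 - 20 = 9
LS = LF - duration = 9 - 4 = 5
Total float = LS - ES = 5 - 0 = 5

5


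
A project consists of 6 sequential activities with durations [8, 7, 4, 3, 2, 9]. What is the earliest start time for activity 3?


Activity 3 starts after activities 1 through 2 complete.
Predecessor durations: [8, 7]
ES = 8 + 7 = 15

15


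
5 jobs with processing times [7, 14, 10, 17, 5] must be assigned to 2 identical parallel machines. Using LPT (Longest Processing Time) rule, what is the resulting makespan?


Sort jobs in decreasing order (LPT): [17, 14, 10, 7, 5]
Assign each job to the least loaded machine:
  Machine 1: jobs [17, 7, 5], load = 29
  Machine 2: jobs [14, 10], load = 24
Makespan = max load = 29

29


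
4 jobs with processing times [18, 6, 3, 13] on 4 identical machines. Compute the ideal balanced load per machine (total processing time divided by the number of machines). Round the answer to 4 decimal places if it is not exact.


Total processing time = 18 + 6 + 3 + 13 = 40
Number of machines = 4
Ideal balanced load = 40 / 4 = 10.0

10.0


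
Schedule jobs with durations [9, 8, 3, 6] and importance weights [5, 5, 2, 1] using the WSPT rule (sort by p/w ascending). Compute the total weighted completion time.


Compute p/w ratios and sort ascending (WSPT): [(3, 2), (8, 5), (9, 5), (6, 1)]
Compute weighted completion times:
  Job (p=3,w=2): C=3, w*C=2*3=6
  Job (p=8,w=5): C=11, w*C=5*11=55
  Job (p=9,w=5): C=20, w*C=5*20=100
  Job (p=6,w=1): C=26, w*C=1*26=26
Total weighted completion time = 187

187


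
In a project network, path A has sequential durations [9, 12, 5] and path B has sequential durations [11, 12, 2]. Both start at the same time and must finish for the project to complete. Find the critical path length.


Path A total = 9 + 12 + 5 = 26
Path B total = 11 + 12 + 2 = 25
Critical path = longest path = max(26, 25) = 26

26


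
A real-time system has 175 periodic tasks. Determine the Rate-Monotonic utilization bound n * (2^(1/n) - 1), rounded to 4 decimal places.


Compute 2^(1/175) = 1.0039686955
Subtract 1: 1.0039686955 - 1 = 0.0039686955
Multiply by n: 175 * 0.0039686955 = 0.6945217125
Round to 4 dp: 0.6945

0.6945


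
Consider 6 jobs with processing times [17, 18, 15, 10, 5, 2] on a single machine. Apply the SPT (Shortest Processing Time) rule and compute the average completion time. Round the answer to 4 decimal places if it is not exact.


Sort jobs by processing time (SPT order): [2, 5, 10, 15, 17, 18]
Compute completion times sequentially:
  Job 1: processing = 2, completes at 2
  Job 2: processing = 5, completes at 7
  Job 3: processing = 10, completes at 17
  Job 4: processing = 15, completes at 32
  Job 5: processing = 17, completes at 49
  Job 6: processing = 18, completes at 67
Sum of completion times = 174
Average completion time = 174/6 = 29.0

29.0


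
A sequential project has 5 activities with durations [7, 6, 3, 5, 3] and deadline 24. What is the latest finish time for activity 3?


LF(activity 3) = deadline - sum of successor durations
Successors: activities 4 through 5 with durations [5, 3]
Sum of successor durations = 8
LF = 24 - 8 = 16

16


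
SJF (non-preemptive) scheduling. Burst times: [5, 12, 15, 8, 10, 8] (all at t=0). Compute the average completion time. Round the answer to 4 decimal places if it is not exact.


SJF order (ascending): [5, 8, 8, 10, 12, 15]
Completion times:
  Job 1: burst=5, C=5
  Job 2: burst=8, C=13
  Job 3: burst=8, C=21
  Job 4: burst=10, C=31
  Job 5: burst=12, C=43
  Job 6: burst=15, C=58
Average completion = 171/6 = 28.5

28.5


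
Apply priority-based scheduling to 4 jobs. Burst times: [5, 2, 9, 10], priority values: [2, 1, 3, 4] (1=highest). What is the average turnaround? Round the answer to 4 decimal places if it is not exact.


Sort by priority (ascending = highest first):
Order: [(1, 2), (2, 5), (3, 9), (4, 10)]
Completion times:
  Priority 1, burst=2, C=2
  Priority 2, burst=5, C=7
  Priority 3, burst=9, C=16
  Priority 4, burst=10, C=26
Average turnaround = 51/4 = 12.75

12.75


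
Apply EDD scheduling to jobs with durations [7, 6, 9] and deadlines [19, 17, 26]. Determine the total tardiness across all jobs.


Sort by due date (EDD order): [(6, 17), (7, 19), (9, 26)]
Compute completion times and tardiness:
  Job 1: p=6, d=17, C=6, tardiness=max(0,6-17)=0
  Job 2: p=7, d=19, C=13, tardiness=max(0,13-19)=0
  Job 3: p=9, d=26, C=22, tardiness=max(0,22-26)=0
Total tardiness = 0

0


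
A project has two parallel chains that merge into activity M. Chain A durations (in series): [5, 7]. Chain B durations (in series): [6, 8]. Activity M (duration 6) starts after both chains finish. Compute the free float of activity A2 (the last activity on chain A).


ES(A2) = sum of predecessors on chain A = 5
EF(A2) = ES + duration = 5 + 7 = 12
Successor of A2 is M. ES(M) = max(sum(A), sum(B)) = max(12, 14) = 14
Free float = ES(successor) - EF(current) = 14 - 12 = 2

2


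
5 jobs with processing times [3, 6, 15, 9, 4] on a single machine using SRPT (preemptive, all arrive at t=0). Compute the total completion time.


Since all jobs arrive at t=0, SRPT equals SPT ordering.
SPT order: [3, 4, 6, 9, 15]
Completion times:
  Job 1: p=3, C=3
  Job 2: p=4, C=7
  Job 3: p=6, C=13
  Job 4: p=9, C=22
  Job 5: p=15, C=37
Total completion time = 3 + 7 + 13 + 22 + 37 = 82

82


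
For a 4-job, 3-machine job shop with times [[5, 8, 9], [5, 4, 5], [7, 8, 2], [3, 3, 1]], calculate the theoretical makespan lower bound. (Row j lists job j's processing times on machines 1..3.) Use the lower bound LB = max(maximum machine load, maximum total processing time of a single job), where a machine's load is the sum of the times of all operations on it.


Machine loads:
  Machine 1: 5 + 5 + 7 + 3 = 20
  Machine 2: 8 + 4 + 8 + 3 = 23
  Machine 3: 9 + 5 + 2 + 1 = 17
Max machine load = 23
Job totals:
  Job 1: 22
  Job 2: 14
  Job 3: 17
  Job 4: 7
Max job total = 22
Lower bound = max(23, 22) = 23

23


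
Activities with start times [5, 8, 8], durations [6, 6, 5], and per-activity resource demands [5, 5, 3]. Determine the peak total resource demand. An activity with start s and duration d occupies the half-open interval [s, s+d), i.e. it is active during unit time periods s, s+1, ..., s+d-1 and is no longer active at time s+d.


Each activity i is active on [start_i, start_i + duration_i).
Compute total resource usage per time slot:
  t=0: active resources = [], total = 0
  t=1: active resources = [], total = 0
  t=2: active resources = [], total = 0
  t=3: active resources = [], total = 0
  t=4: active resources = [], total = 0
  t=5: active resources = [5], total = 5
  t=6: active resources = [5], total = 5
  t=7: active resources = [5], total = 5
  t=8: active resources = [5, 5, 3], total = 13
  t=9: active resources = [5, 5, 3], total = 13
  t=10: active resources = [5, 5, 3], total = 13
  t=11: active resources = [5, 3], total = 8
  t=12: active resources = [5, 3], total = 8
  t=13: active resources = [5], total = 5
Peak resource demand = 13

13


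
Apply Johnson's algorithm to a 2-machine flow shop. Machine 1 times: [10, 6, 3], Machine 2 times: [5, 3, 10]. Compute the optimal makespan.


Apply Johnson's rule:
  Group 1 (a <= b): [(3, 3, 10)]
  Group 2 (a > b): [(1, 10, 5), (2, 6, 3)]
Optimal job order: [3, 1, 2]
Schedule:
  Job 3: M1 done at 3, M2 done at 13
  Job 1: M1 done at 13, M2 done at 18
  Job 2: M1 done at 19, M2 done at 22
Makespan = 22

22


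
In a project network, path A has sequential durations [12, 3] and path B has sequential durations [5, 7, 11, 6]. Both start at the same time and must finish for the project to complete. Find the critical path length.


Path A total = 12 + 3 = 15
Path B total = 5 + 7 + 11 + 6 = 29
Critical path = longest path = max(15, 29) = 29

29


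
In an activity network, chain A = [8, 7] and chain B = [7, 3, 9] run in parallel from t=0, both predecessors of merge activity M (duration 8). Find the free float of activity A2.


ES(A2) = sum of predecessors on chain A = 8
EF(A2) = ES + duration = 8 + 7 = 15
Successor of A2 is M. ES(M) = max(sum(A), sum(B)) = max(15, 19) = 19
Free float = ES(successor) - EF(current) = 19 - 15 = 4

4


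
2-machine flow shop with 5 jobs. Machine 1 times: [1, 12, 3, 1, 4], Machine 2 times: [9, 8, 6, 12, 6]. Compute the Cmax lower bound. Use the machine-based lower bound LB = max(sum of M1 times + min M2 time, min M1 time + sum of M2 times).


LB1 = sum(M1 times) + min(M2 times) = 21 + 6 = 27
LB2 = min(M1 times) + sum(M2 times) = 1 + 41 = 42
Lower bound = max(LB1, LB2) = max(27, 42) = 42

42


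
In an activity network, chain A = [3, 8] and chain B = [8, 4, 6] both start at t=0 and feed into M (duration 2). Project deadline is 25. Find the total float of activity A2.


Forward pass: ES(A2) = sum of predecessors on chain A = 3
EF = ES + duration = 3 + 8 = 11
Backward pass: LF(M) = deadline = 25; LS(M) = 25 - 2 = 23
LF(A2) = LS(M) - sum(successors on chain A) = 23 - 0 = 23
LS = LF - duration = 23 - 8 = 15
Total float = LS - ES = 15 - 3 = 12

12


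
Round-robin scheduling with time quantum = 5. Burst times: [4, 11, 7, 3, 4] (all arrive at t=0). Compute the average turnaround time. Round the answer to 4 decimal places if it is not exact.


Time quantum = 5
Execution trace:
  J1 runs 4 units, time = 4
  J2 runs 5 units, time = 9
  J3 runs 5 units, time = 14
  J4 runs 3 units, time = 17
  J5 runs 4 units, time = 21
  J2 runs 5 units, time = 26
  J3 runs 2 units, time = 28
  J2 runs 1 units, time = 29
Finish times: [4, 29, 28, 17, 21]
Average turnaround = 99/5 = 19.8

19.8


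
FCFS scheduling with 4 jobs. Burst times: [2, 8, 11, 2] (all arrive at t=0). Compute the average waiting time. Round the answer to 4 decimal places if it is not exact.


FCFS order (as given): [2, 8, 11, 2]
Waiting times:
  Job 1: wait = 0
  Job 2: wait = 2
  Job 3: wait = 10
  Job 4: wait = 21
Sum of waiting times = 33
Average waiting time = 33/4 = 8.25

8.25


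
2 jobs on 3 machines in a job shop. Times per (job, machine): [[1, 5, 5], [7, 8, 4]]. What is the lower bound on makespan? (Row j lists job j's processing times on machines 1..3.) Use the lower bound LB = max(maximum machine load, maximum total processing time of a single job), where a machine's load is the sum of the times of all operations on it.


Machine loads:
  Machine 1: 1 + 7 = 8
  Machine 2: 5 + 8 = 13
  Machine 3: 5 + 4 = 9
Max machine load = 13
Job totals:
  Job 1: 11
  Job 2: 19
Max job total = 19
Lower bound = max(13, 19) = 19

19


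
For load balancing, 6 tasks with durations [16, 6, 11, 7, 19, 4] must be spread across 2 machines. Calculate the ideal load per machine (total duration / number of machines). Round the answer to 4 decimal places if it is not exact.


Total processing time = 16 + 6 + 11 + 7 + 19 + 4 = 63
Number of machines = 2
Ideal balanced load = 63 / 2 = 31.5

31.5


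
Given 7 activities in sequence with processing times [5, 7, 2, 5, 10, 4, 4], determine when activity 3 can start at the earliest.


Activity 3 starts after activities 1 through 2 complete.
Predecessor durations: [5, 7]
ES = 5 + 7 = 12

12


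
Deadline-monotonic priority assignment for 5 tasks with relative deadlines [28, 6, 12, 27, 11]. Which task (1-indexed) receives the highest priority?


Sort tasks by relative deadline (ascending):
  Task 2: deadline = 6
  Task 5: deadline = 11
  Task 3: deadline = 12
  Task 4: deadline = 27
  Task 1: deadline = 28
Priority order (highest first): [2, 5, 3, 4, 1]
Highest priority task = 2

2


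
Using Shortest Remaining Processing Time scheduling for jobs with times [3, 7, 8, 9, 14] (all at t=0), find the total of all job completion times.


Since all jobs arrive at t=0, SRPT equals SPT ordering.
SPT order: [3, 7, 8, 9, 14]
Completion times:
  Job 1: p=3, C=3
  Job 2: p=7, C=10
  Job 3: p=8, C=18
  Job 4: p=9, C=27
  Job 5: p=14, C=41
Total completion time = 3 + 10 + 18 + 27 + 41 = 99

99


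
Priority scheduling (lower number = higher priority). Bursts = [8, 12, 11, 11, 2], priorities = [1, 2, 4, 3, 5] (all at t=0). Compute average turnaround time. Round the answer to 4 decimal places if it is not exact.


Sort by priority (ascending = highest first):
Order: [(1, 8), (2, 12), (3, 11), (4, 11), (5, 2)]
Completion times:
  Priority 1, burst=8, C=8
  Priority 2, burst=12, C=20
  Priority 3, burst=11, C=31
  Priority 4, burst=11, C=42
  Priority 5, burst=2, C=44
Average turnaround = 145/5 = 29.0

29.0


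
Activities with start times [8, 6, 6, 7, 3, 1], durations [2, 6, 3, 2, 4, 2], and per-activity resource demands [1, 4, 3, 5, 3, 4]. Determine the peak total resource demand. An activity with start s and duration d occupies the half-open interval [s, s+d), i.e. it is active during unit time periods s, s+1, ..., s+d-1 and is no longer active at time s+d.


Each activity i is active on [start_i, start_i + duration_i).
Compute total resource usage per time slot:
  t=0: active resources = [], total = 0
  t=1: active resources = [4], total = 4
  t=2: active resources = [4], total = 4
  t=3: active resources = [3], total = 3
  t=4: active resources = [3], total = 3
  t=5: active resources = [3], total = 3
  t=6: active resources = [4, 3, 3], total = 10
  t=7: active resources = [4, 3, 5], total = 12
  t=8: active resources = [1, 4, 3, 5], total = 13
  t=9: active resources = [1, 4], total = 5
  t=10: active resources = [4], total = 4
  t=11: active resources = [4], total = 4
Peak resource demand = 13

13


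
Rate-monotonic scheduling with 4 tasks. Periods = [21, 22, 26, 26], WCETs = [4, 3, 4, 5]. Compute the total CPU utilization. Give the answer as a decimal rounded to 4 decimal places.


Compute individual utilizations (exact fractions):
  Task 1: C/T = 4/21 (approx. 0.1905)
  Task 2: C/T = 3/22 (approx. 0.1364)
  Task 3: C/T = 4/26 = 2/13 (approx. 0.1538)
  Task 4: C/T = 5/26 (approx. 0.1923)
Total utilization U = 4/21 + 3/22 + 2/13 + 5/26 = 2021/3003
Rounded to 4 decimal places: U = 0.6730
RM (Liu & Layland) bound for 4 tasks = 0.756828; compare with U = 2021/3003 (approx. 0.672994)
U <= bound, so schedulable by RM sufficient condition.

0.6730


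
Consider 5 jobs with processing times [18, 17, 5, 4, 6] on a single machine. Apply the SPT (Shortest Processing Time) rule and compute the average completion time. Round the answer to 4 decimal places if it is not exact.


Sort jobs by processing time (SPT order): [4, 5, 6, 17, 18]
Compute completion times sequentially:
  Job 1: processing = 4, completes at 4
  Job 2: processing = 5, completes at 9
  Job 3: processing = 6, completes at 15
  Job 4: processing = 17, completes at 32
  Job 5: processing = 18, completes at 50
Sum of completion times = 110
Average completion time = 110/5 = 22.0

22.0


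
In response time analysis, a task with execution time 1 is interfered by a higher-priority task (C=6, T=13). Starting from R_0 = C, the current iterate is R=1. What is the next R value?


R_next = C + ceil(R_prev / T_hp) * C_hp
ceil(1 / 13) = ceil(0.0769) = 1
Interference = 1 * 6 = 6
R_next = 1 + 6 = 7

7


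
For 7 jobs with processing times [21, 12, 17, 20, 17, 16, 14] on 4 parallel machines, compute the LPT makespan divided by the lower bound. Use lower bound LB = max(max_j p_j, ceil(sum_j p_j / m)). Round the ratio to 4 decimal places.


LPT order: [21, 20, 17, 17, 16, 14, 12]
Machine loads after assignment: [21, 32, 33, 31]
LPT makespan = 33
Lower bound = max(max_job, ceil(total/4)) = max(21, 30) = 30
Ratio = 33 / 30 = 1.1

1.1


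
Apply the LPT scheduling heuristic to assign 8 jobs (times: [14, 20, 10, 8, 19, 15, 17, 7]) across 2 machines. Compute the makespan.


Sort jobs in decreasing order (LPT): [20, 19, 17, 15, 14, 10, 8, 7]
Assign each job to the least loaded machine:
  Machine 1: jobs [20, 15, 14, 7], load = 56
  Machine 2: jobs [19, 17, 10, 8], load = 54
Makespan = max load = 56

56


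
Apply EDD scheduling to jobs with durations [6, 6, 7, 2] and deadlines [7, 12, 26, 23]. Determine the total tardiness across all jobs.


Sort by due date (EDD order): [(6, 7), (6, 12), (2, 23), (7, 26)]
Compute completion times and tardiness:
  Job 1: p=6, d=7, C=6, tardiness=max(0,6-7)=0
  Job 2: p=6, d=12, C=12, tardiness=max(0,12-12)=0
  Job 3: p=2, d=23, C=14, tardiness=max(0,14-23)=0
  Job 4: p=7, d=26, C=21, tardiness=max(0,21-26)=0
Total tardiness = 0

0


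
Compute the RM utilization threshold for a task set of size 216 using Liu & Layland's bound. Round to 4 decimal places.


Compute 2^(1/216) = 1.0032141691
Subtract 1: 1.0032141691 - 1 = 0.0032141691
Multiply by n: 216 * 0.0032141691 = 0.6942605256
Round to 4 dp: 0.6943

0.6943


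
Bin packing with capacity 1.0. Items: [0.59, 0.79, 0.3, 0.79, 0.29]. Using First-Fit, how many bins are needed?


Place items sequentially using First-Fit:
  Item 0.59 -> new Bin 1
  Item 0.79 -> new Bin 2
  Item 0.3 -> Bin 1 (now 0.89)
  Item 0.79 -> new Bin 3
  Item 0.29 -> new Bin 4
Total bins used = 4

4


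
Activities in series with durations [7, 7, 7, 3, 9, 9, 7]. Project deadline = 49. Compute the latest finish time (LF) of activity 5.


LF(activity 5) = deadline - sum of successor durations
Successors: activities 6 through 7 with durations [9, 7]
Sum of successor durations = 16
LF = 49 - 16 = 33

33


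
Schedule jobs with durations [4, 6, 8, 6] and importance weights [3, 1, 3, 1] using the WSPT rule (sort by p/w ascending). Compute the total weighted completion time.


Compute p/w ratios and sort ascending (WSPT): [(4, 3), (8, 3), (6, 1), (6, 1)]
Compute weighted completion times:
  Job (p=4,w=3): C=4, w*C=3*4=12
  Job (p=8,w=3): C=12, w*C=3*12=36
  Job (p=6,w=1): C=18, w*C=1*18=18
  Job (p=6,w=1): C=24, w*C=1*24=24
Total weighted completion time = 90

90


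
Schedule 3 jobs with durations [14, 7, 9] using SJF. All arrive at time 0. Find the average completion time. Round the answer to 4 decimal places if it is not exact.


SJF order (ascending): [7, 9, 14]
Completion times:
  Job 1: burst=7, C=7
  Job 2: burst=9, C=16
  Job 3: burst=14, C=30
Average completion = 53/3 = 17.6667

17.6667


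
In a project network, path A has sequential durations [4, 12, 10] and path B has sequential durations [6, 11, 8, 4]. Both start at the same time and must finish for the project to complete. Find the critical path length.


Path A total = 4 + 12 + 10 = 26
Path B total = 6 + 11 + 8 + 4 = 29
Critical path = longest path = max(26, 29) = 29

29


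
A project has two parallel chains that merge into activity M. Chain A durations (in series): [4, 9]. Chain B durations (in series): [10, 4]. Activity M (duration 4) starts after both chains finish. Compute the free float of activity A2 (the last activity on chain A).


ES(A2) = sum of predecessors on chain A = 4
EF(A2) = ES + duration = 4 + 9 = 13
Successor of A2 is M. ES(M) = max(sum(A), sum(B)) = max(13, 14) = 14
Free float = ES(successor) - EF(current) = 14 - 13 = 1

1


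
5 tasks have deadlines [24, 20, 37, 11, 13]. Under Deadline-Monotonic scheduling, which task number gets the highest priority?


Sort tasks by relative deadline (ascending):
  Task 4: deadline = 11
  Task 5: deadline = 13
  Task 2: deadline = 20
  Task 1: deadline = 24
  Task 3: deadline = 37
Priority order (highest first): [4, 5, 2, 1, 3]
Highest priority task = 4

4


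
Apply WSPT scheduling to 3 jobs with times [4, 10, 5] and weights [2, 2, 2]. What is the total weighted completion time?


Compute p/w ratios and sort ascending (WSPT): [(4, 2), (5, 2), (10, 2)]
Compute weighted completion times:
  Job (p=4,w=2): C=4, w*C=2*4=8
  Job (p=5,w=2): C=9, w*C=2*9=18
  Job (p=10,w=2): C=19, w*C=2*19=38
Total weighted completion time = 64

64


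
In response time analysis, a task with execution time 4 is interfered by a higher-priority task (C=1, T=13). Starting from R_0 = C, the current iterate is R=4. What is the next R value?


R_next = C + ceil(R_prev / T_hp) * C_hp
ceil(4 / 13) = ceil(0.3077) = 1
Interference = 1 * 1 = 1
R_next = 4 + 1 = 5

5


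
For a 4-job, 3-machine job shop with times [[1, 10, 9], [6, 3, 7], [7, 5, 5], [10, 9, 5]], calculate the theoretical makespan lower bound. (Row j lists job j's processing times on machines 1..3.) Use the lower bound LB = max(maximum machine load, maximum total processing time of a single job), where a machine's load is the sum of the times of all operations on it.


Machine loads:
  Machine 1: 1 + 6 + 7 + 10 = 24
  Machine 2: 10 + 3 + 5 + 9 = 27
  Machine 3: 9 + 7 + 5 + 5 = 26
Max machine load = 27
Job totals:
  Job 1: 20
  Job 2: 16
  Job 3: 17
  Job 4: 24
Max job total = 24
Lower bound = max(27, 24) = 27

27


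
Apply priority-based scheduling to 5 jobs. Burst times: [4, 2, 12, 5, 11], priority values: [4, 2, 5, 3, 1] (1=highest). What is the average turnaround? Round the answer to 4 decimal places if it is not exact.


Sort by priority (ascending = highest first):
Order: [(1, 11), (2, 2), (3, 5), (4, 4), (5, 12)]
Completion times:
  Priority 1, burst=11, C=11
  Priority 2, burst=2, C=13
  Priority 3, burst=5, C=18
  Priority 4, burst=4, C=22
  Priority 5, burst=12, C=34
Average turnaround = 98/5 = 19.6

19.6


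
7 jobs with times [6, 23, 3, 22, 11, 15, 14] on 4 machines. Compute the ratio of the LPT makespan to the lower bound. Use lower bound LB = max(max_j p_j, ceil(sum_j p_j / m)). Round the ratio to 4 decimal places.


LPT order: [23, 22, 15, 14, 11, 6, 3]
Machine loads after assignment: [23, 22, 24, 25]
LPT makespan = 25
Lower bound = max(max_job, ceil(total/4)) = max(23, 24) = 24
Ratio = 25 / 24 = 1.0417

1.0417


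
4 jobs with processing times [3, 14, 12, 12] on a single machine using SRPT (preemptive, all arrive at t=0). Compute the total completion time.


Since all jobs arrive at t=0, SRPT equals SPT ordering.
SPT order: [3, 12, 12, 14]
Completion times:
  Job 1: p=3, C=3
  Job 2: p=12, C=15
  Job 3: p=12, C=27
  Job 4: p=14, C=41
Total completion time = 3 + 15 + 27 + 41 = 86

86


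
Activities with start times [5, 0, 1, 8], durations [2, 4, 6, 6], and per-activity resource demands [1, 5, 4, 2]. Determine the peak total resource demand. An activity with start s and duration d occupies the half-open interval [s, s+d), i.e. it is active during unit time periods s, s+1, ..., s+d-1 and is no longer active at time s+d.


Each activity i is active on [start_i, start_i + duration_i).
Compute total resource usage per time slot:
  t=0: active resources = [5], total = 5
  t=1: active resources = [5, 4], total = 9
  t=2: active resources = [5, 4], total = 9
  t=3: active resources = [5, 4], total = 9
  t=4: active resources = [4], total = 4
  t=5: active resources = [1, 4], total = 5
  t=6: active resources = [1, 4], total = 5
  t=7: active resources = [], total = 0
  t=8: active resources = [2], total = 2
  t=9: active resources = [2], total = 2
  t=10: active resources = [2], total = 2
  t=11: active resources = [2], total = 2
  t=12: active resources = [2], total = 2
  t=13: active resources = [2], total = 2
Peak resource demand = 9

9


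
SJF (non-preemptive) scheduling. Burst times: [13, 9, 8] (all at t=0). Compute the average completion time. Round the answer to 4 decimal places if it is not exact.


SJF order (ascending): [8, 9, 13]
Completion times:
  Job 1: burst=8, C=8
  Job 2: burst=9, C=17
  Job 3: burst=13, C=30
Average completion = 55/3 = 18.3333

18.3333


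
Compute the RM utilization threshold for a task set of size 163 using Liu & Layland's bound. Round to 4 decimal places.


Compute 2^(1/163) = 1.0042614911
Subtract 1: 1.0042614911 - 1 = 0.0042614911
Multiply by n: 163 * 0.0042614911 = 0.6946230493
Round to 4 dp: 0.6946

0.6946


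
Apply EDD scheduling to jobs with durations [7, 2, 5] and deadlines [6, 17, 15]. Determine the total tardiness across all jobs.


Sort by due date (EDD order): [(7, 6), (5, 15), (2, 17)]
Compute completion times and tardiness:
  Job 1: p=7, d=6, C=7, tardiness=max(0,7-6)=1
  Job 2: p=5, d=15, C=12, tardiness=max(0,12-15)=0
  Job 3: p=2, d=17, C=14, tardiness=max(0,14-17)=0
Total tardiness = 1

1


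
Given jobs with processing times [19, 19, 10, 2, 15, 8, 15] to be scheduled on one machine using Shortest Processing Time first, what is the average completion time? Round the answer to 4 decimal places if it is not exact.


Sort jobs by processing time (SPT order): [2, 8, 10, 15, 15, 19, 19]
Compute completion times sequentially:
  Job 1: processing = 2, completes at 2
  Job 2: processing = 8, completes at 10
  Job 3: processing = 10, completes at 20
  Job 4: processing = 15, completes at 35
  Job 5: processing = 15, completes at 50
  Job 6: processing = 19, completes at 69
  Job 7: processing = 19, completes at 88
Sum of completion times = 274
Average completion time = 274/7 = 39.1429

39.1429


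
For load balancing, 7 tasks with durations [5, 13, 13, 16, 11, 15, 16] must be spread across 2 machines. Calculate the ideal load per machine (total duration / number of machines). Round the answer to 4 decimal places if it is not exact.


Total processing time = 5 + 13 + 13 + 16 + 11 + 15 + 16 = 89
Number of machines = 2
Ideal balanced load = 89 / 2 = 44.5

44.5


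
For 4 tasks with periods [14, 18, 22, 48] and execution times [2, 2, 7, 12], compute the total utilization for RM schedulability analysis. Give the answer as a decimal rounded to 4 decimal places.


Compute individual utilizations (exact fractions):
  Task 1: C/T = 2/14 = 1/7 (approx. 0.1429)
  Task 2: C/T = 2/18 = 1/9 (approx. 0.1111)
  Task 3: C/T = 7/22 (approx. 0.3182)
  Task 4: C/T = 12/48 = 1/4 (approx. 0.25)
Total utilization U = 1/7 + 1/9 + 7/22 + 1/4 = 2279/2772
Rounded to 4 decimal places: U = 0.8222
RM (Liu & Layland) bound for 4 tasks = 0.756828; compare with U = 2279/2772 (approx. 0.822150)
bound < U <= 1, so the RM sufficient condition is not met (inconclusive; an exact test such as response-time analysis is needed).

0.8222


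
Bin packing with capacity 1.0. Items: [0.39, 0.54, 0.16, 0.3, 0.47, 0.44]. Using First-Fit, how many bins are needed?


Place items sequentially using First-Fit:
  Item 0.39 -> new Bin 1
  Item 0.54 -> Bin 1 (now 0.93)
  Item 0.16 -> new Bin 2
  Item 0.3 -> Bin 2 (now 0.46)
  Item 0.47 -> Bin 2 (now 0.93)
  Item 0.44 -> new Bin 3
Total bins used = 3

3


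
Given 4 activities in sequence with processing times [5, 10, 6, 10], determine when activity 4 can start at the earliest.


Activity 4 starts after activities 1 through 3 complete.
Predecessor durations: [5, 10, 6]
ES = 5 + 10 + 6 = 21

21


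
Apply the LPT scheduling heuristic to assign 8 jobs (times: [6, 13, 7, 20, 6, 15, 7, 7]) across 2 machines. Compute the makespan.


Sort jobs in decreasing order (LPT): [20, 15, 13, 7, 7, 7, 6, 6]
Assign each job to the least loaded machine:
  Machine 1: jobs [20, 7, 7, 6], load = 40
  Machine 2: jobs [15, 13, 7, 6], load = 41
Makespan = max load = 41

41


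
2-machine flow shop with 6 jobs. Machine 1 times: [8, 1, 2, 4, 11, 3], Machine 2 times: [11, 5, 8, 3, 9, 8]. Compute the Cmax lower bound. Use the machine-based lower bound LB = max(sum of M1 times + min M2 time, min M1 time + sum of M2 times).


LB1 = sum(M1 times) + min(M2 times) = 29 + 3 = 32
LB2 = min(M1 times) + sum(M2 times) = 1 + 44 = 45
Lower bound = max(LB1, LB2) = max(32, 45) = 45

45


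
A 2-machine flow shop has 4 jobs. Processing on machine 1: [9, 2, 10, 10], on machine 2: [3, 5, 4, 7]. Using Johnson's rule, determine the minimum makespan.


Apply Johnson's rule:
  Group 1 (a <= b): [(2, 2, 5)]
  Group 2 (a > b): [(4, 10, 7), (3, 10, 4), (1, 9, 3)]
Optimal job order: [2, 4, 3, 1]
Schedule:
  Job 2: M1 done at 2, M2 done at 7
  Job 4: M1 done at 12, M2 done at 19
  Job 3: M1 done at 22, M2 done at 26
  Job 1: M1 done at 31, M2 done at 34
Makespan = 34

34


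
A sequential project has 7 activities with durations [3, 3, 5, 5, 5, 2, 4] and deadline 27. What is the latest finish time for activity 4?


LF(activity 4) = deadline - sum of successor durations
Successors: activities 5 through 7 with durations [5, 2, 4]
Sum of successor durations = 11
LF = 27 - 11 = 16

16


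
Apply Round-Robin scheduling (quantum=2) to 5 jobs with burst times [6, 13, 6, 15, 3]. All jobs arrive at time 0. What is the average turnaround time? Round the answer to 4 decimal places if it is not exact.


Time quantum = 2
Execution trace:
  J1 runs 2 units, time = 2
  J2 runs 2 units, time = 4
  J3 runs 2 units, time = 6
  J4 runs 2 units, time = 8
  J5 runs 2 units, time = 10
  J1 runs 2 units, time = 12
  J2 runs 2 units, time = 14
  J3 runs 2 units, time = 16
  J4 runs 2 units, time = 18
  J5 runs 1 units, time = 19
  J1 runs 2 units, time = 21
  J2 runs 2 units, time = 23
  J3 runs 2 units, time = 25
  J4 runs 2 units, time = 27
  J2 runs 2 units, time = 29
  J4 runs 2 units, time = 31
  J2 runs 2 units, time = 33
  J4 runs 2 units, time = 35
  J2 runs 2 units, time = 37
  J4 runs 2 units, time = 39
  J2 runs 1 units, time = 40
  J4 runs 2 units, time = 42
  J4 runs 1 units, time = 43
Finish times: [21, 40, 25, 43, 19]
Average turnaround = 148/5 = 29.6

29.6


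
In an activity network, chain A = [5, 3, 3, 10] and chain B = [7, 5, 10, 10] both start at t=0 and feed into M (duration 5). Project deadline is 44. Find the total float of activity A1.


Forward pass: ES(A1) = sum of predecessors on chain A = 0
EF = ES + duration = 0 + 5 = 5
Backward pass: LF(M) = deadline = 44; LS(M) = 44 - 5 = 39
LF(A1) = LS(M) - sum(successors on chain A) = 39 - 16 = 23
LS = LF - duration = 23 - 5 = 18
Total float = LS - ES = 18 - 0 = 18

18


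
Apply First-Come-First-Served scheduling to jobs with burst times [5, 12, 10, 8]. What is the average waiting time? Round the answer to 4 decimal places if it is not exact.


FCFS order (as given): [5, 12, 10, 8]
Waiting times:
  Job 1: wait = 0
  Job 2: wait = 5
  Job 3: wait = 17
  Job 4: wait = 27
Sum of waiting times = 49
Average waiting time = 49/4 = 12.25

12.25


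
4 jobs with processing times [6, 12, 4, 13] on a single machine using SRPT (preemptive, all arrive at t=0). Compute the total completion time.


Since all jobs arrive at t=0, SRPT equals SPT ordering.
SPT order: [4, 6, 12, 13]
Completion times:
  Job 1: p=4, C=4
  Job 2: p=6, C=10
  Job 3: p=12, C=22
  Job 4: p=13, C=35
Total completion time = 4 + 10 + 22 + 35 = 71

71


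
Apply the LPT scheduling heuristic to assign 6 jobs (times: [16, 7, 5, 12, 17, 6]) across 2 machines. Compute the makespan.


Sort jobs in decreasing order (LPT): [17, 16, 12, 7, 6, 5]
Assign each job to the least loaded machine:
  Machine 1: jobs [17, 7, 6], load = 30
  Machine 2: jobs [16, 12, 5], load = 33
Makespan = max load = 33

33


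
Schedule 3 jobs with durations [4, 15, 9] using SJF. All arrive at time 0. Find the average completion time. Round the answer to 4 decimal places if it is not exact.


SJF order (ascending): [4, 9, 15]
Completion times:
  Job 1: burst=4, C=4
  Job 2: burst=9, C=13
  Job 3: burst=15, C=28
Average completion = 45/3 = 15.0

15.0


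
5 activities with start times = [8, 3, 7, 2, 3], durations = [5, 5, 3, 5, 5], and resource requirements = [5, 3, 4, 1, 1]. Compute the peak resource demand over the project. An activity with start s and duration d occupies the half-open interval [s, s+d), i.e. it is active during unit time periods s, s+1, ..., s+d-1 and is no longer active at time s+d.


Each activity i is active on [start_i, start_i + duration_i).
Compute total resource usage per time slot:
  t=0: active resources = [], total = 0
  t=1: active resources = [], total = 0
  t=2: active resources = [1], total = 1
  t=3: active resources = [3, 1, 1], total = 5
  t=4: active resources = [3, 1, 1], total = 5
  t=5: active resources = [3, 1, 1], total = 5
  t=6: active resources = [3, 1, 1], total = 5
  t=7: active resources = [3, 4, 1], total = 8
  t=8: active resources = [5, 4], total = 9
  t=9: active resources = [5, 4], total = 9
  t=10: active resources = [5], total = 5
  t=11: active resources = [5], total = 5
  t=12: active resources = [5], total = 5
Peak resource demand = 9

9


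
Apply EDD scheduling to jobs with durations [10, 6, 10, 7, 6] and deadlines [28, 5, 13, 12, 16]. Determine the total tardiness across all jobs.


Sort by due date (EDD order): [(6, 5), (7, 12), (10, 13), (6, 16), (10, 28)]
Compute completion times and tardiness:
  Job 1: p=6, d=5, C=6, tardiness=max(0,6-5)=1
  Job 2: p=7, d=12, C=13, tardiness=max(0,13-12)=1
  Job 3: p=10, d=13, C=23, tardiness=max(0,23-13)=10
  Job 4: p=6, d=16, C=29, tardiness=max(0,29-16)=13
  Job 5: p=10, d=28, C=39, tardiness=max(0,39-28)=11
Total tardiness = 36

36


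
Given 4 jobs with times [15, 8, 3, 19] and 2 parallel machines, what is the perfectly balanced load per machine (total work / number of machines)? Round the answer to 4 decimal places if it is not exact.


Total processing time = 15 + 8 + 3 + 19 = 45
Number of machines = 2
Ideal balanced load = 45 / 2 = 22.5

22.5


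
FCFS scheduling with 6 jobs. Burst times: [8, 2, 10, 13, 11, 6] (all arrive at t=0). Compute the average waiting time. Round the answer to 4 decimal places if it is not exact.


FCFS order (as given): [8, 2, 10, 13, 11, 6]
Waiting times:
  Job 1: wait = 0
  Job 2: wait = 8
  Job 3: wait = 10
  Job 4: wait = 20
  Job 5: wait = 33
  Job 6: wait = 44
Sum of waiting times = 115
Average waiting time = 115/6 = 19.1667

19.1667
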